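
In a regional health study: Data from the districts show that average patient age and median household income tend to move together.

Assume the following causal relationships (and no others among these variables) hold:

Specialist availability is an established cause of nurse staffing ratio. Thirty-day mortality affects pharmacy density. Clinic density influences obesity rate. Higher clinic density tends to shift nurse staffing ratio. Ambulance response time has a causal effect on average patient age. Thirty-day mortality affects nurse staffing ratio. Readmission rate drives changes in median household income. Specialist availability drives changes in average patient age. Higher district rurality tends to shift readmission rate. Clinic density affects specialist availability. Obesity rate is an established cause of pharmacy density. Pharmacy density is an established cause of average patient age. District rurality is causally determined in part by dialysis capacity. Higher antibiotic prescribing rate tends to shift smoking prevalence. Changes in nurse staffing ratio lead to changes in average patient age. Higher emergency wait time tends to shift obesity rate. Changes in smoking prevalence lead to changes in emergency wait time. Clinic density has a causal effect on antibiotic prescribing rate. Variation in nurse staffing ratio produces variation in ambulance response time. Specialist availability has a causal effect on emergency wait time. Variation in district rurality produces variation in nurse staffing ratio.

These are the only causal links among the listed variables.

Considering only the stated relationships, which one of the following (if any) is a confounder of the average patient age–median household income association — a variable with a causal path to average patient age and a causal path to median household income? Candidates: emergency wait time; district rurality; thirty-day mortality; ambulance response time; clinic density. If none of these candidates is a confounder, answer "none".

district rurality

District rurality causes average patient age (district rurality → nurse staffing ratio → average patient age) and also causes median household income (district rurality → readmission rate → median household income); it is a common cause of both.
Each of the other candidates lacks a causal path to at least one of average patient age and median household income, so they do not confound the relationship.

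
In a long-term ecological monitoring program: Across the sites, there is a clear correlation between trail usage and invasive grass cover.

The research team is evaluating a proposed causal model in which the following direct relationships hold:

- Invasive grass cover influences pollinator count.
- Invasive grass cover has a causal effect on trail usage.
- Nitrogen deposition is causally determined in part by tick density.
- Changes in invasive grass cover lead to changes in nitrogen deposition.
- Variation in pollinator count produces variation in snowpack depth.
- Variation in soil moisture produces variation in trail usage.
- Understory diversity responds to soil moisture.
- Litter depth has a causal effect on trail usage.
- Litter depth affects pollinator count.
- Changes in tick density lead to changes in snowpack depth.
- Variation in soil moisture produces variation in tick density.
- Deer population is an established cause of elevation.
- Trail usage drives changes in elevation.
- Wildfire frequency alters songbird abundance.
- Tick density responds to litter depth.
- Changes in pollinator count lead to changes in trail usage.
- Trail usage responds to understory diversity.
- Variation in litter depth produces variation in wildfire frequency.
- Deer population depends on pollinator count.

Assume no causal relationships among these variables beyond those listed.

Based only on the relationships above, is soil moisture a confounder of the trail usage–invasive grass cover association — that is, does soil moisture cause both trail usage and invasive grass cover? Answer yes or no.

no

Soil moisture has no stated causal path to invasive grass cover. A confounder must cause both variables, so soil moisture does not qualify.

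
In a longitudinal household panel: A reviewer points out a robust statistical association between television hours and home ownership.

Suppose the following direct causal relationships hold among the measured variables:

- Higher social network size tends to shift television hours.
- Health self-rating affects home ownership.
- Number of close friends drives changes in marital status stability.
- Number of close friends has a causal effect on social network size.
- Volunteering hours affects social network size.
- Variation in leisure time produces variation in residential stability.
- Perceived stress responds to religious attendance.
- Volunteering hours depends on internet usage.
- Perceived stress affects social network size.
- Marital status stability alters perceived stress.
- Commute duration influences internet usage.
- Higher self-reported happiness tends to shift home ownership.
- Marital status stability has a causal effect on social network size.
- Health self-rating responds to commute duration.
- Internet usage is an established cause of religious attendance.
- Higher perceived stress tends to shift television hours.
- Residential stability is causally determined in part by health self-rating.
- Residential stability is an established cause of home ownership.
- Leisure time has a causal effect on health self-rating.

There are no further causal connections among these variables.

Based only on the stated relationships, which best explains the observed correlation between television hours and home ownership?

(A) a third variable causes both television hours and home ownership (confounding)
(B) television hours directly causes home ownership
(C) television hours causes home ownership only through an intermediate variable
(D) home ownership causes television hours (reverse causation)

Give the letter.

A

Commute duration causes television hours (commute duration → internet usage → volunteering hours → social network size → television hours) and home ownership (commute duration → health self-rating → home ownership) — a common cause creating the correlation.
There is no stated path from television hours to home ownership or from home ownership to television hours, so neither direct nor reverse causation applies.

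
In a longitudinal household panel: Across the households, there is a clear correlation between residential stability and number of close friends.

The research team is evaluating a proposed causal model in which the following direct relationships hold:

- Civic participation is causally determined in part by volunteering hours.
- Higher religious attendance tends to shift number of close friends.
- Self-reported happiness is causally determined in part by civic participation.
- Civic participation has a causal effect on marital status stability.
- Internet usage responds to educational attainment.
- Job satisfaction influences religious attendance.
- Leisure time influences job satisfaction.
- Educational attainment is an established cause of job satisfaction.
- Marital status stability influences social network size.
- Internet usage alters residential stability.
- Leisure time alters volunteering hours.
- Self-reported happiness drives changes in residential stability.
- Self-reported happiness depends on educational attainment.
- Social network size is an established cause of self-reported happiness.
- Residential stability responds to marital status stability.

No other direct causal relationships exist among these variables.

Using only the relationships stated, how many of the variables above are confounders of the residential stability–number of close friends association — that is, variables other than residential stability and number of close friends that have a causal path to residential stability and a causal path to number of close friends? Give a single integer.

The common causes are: educational attainment (to residential stability via educational attainment → self-reported happiness → residential stability; to number of close friends via educational attainment → job satisfaction → religious attendance → number of close friends); leisure time (to residential stability via leisure time → volunteering hours → civic participation → self-reported happiness → residential stability; to number of close friends via leisure time → job satisfaction → religious attendance → number of close friends).
Every other variable lacks a causal path to at least one of residential stability and number of close friends.

2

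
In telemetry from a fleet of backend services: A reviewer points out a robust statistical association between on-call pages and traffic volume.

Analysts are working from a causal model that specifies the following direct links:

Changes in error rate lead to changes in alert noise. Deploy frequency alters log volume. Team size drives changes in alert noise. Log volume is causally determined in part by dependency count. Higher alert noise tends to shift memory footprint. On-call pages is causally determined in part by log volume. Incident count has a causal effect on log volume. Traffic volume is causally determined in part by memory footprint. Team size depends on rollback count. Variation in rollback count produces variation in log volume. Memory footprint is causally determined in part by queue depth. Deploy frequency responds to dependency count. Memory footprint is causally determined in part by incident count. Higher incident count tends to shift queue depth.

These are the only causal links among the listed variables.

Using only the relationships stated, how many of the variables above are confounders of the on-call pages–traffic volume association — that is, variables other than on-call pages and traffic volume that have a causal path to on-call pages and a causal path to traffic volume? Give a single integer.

2

The common causes are: incident count (to on-call pages via incident count → log volume → on-call pages; to traffic volume via incident count → memory footprint → traffic volume); rollback count (to on-call pages via rollback count → log volume → on-call pages; to traffic volume via rollback count → team size → alert noise → memory footprint → traffic volume).
Every other variable lacks a causal path to at least one of on-call pages and traffic volume.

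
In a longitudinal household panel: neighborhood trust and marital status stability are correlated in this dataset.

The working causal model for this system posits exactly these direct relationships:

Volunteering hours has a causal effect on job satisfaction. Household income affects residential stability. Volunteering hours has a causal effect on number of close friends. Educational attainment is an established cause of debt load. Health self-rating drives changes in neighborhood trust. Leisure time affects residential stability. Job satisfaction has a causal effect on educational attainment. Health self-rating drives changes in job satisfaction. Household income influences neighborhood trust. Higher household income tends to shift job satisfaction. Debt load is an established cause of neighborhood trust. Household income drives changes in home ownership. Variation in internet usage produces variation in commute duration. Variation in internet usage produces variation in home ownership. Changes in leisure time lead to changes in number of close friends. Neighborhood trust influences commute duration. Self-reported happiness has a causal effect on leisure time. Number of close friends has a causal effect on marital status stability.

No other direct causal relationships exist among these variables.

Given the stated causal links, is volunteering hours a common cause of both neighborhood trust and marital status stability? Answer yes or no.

yes

Volunteering hours has a causal path to neighborhood trust (volunteering hours → job satisfaction → educational attainment → debt load → neighborhood trust) and to marital status stability (volunteering hours → number of close friends → marital status stability), so it is a common cause of both — a confounder.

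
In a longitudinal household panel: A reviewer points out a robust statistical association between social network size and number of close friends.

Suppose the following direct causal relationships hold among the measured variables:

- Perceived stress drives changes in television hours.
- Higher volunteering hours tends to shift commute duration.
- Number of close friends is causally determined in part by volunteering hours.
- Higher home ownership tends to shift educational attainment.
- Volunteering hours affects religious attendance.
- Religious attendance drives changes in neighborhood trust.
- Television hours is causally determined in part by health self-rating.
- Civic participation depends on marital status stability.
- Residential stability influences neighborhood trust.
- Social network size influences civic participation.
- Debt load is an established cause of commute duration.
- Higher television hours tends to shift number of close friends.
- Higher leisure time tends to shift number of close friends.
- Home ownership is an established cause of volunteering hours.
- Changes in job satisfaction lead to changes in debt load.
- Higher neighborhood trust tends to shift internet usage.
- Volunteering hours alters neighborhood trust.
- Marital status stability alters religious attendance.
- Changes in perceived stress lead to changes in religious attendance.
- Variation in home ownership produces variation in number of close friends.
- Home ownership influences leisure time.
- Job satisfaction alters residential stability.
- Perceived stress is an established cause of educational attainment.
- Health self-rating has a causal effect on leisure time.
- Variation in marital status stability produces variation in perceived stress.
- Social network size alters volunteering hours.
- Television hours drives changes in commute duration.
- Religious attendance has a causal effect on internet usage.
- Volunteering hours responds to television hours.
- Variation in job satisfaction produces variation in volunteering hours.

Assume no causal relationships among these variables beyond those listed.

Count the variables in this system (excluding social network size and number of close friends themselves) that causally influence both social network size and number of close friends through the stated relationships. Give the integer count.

No listed variable has a causal path to both social network size and number of close friends, so there are no common causes.

0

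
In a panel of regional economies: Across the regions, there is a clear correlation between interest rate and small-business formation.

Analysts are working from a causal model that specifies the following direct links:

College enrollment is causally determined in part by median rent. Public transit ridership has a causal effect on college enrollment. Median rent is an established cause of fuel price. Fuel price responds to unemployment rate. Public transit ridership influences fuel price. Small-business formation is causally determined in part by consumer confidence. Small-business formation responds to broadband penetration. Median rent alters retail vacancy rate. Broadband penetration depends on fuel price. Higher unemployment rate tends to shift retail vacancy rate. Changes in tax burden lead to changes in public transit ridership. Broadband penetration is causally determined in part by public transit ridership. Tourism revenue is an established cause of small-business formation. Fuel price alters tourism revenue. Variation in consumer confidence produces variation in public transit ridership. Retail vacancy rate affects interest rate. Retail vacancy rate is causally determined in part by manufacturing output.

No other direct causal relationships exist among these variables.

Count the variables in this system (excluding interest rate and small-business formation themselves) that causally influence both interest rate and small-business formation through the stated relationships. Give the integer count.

The common causes are: median rent (to interest rate via median rent → retail vacancy rate → interest rate; to small-business formation via median rent → fuel price → tourism revenue → small-business formation); unemployment rate (to interest rate via unemployment rate → retail vacancy rate → interest rate; to small-business formation via unemployment rate → fuel price → tourism revenue → small-business formation).
Every other variable lacks a causal path to at least one of interest rate and small-business formation.

2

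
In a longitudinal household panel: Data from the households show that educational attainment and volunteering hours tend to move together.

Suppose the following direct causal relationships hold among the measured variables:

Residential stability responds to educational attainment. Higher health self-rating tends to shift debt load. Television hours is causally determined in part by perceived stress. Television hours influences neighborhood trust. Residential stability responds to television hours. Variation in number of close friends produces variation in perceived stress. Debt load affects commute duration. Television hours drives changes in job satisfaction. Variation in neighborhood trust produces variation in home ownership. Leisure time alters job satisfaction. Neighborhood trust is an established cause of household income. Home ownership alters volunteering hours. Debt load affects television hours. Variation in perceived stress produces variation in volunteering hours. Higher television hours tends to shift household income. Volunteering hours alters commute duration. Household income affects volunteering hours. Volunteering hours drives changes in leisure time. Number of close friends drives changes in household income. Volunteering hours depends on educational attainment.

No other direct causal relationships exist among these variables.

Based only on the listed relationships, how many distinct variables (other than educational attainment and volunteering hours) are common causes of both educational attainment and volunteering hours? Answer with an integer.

No listed variable has a causal path to both educational attainment and volunteering hours, so there are no common causes.

0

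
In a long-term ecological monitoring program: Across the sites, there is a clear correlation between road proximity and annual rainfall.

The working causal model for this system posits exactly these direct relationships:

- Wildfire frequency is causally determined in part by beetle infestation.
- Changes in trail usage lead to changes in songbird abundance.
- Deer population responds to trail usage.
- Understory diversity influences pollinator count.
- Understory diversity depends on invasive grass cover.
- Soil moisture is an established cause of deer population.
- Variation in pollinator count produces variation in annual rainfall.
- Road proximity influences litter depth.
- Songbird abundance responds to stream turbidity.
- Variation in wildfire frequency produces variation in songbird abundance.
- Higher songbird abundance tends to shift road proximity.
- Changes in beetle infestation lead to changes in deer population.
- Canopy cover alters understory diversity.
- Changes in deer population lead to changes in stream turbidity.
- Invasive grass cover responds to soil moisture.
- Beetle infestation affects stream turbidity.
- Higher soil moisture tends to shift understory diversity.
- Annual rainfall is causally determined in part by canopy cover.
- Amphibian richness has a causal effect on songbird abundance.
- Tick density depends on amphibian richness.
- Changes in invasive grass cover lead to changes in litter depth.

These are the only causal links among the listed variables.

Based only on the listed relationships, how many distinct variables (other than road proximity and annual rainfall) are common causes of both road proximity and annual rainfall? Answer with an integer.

The common causes are: soil moisture (to road proximity via soil moisture → deer population → stream turbidity → songbird abundance → road proximity; to annual rainfall via soil moisture → understory diversity → pollinator count → annual rainfall).
Every other variable lacks a causal path to at least one of road proximity and annual rainfall.

1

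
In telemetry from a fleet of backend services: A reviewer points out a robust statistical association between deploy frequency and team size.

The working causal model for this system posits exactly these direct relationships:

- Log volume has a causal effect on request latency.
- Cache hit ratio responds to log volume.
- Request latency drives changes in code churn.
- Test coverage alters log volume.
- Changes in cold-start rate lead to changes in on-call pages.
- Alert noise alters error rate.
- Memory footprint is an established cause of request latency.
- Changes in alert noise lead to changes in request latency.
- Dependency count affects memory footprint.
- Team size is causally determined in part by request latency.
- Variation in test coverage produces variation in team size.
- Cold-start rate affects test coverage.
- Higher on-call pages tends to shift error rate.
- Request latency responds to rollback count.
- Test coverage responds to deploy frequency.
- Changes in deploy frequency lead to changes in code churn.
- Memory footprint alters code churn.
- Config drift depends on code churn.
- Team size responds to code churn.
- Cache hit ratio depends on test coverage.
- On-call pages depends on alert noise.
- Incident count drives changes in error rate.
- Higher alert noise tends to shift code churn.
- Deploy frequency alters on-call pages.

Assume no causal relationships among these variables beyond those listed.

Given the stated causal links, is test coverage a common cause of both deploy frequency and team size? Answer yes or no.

Test coverage has no stated causal path to deploy frequency. A confounder must cause both variables, so test coverage does not qualify.

no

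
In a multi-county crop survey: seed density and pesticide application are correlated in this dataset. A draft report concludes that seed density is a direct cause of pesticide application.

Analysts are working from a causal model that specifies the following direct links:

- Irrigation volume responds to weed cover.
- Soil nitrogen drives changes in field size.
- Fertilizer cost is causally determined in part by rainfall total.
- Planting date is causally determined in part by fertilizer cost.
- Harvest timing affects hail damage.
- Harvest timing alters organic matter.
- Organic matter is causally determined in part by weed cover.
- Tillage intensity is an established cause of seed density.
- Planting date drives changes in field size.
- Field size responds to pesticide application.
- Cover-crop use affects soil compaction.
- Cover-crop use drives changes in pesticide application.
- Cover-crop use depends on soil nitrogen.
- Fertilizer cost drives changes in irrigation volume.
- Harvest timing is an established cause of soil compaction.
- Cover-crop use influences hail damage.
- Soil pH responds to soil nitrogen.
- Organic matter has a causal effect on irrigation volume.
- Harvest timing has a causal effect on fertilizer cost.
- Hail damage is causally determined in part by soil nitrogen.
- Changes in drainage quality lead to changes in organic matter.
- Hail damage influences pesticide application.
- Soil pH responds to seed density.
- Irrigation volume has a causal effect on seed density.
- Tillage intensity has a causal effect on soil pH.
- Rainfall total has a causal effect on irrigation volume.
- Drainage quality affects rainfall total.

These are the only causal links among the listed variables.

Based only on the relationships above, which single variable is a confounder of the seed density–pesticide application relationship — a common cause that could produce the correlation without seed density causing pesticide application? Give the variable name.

Harvest timing has a causal path to seed density (harvest timing → fertilizer cost → irrigation volume → seed density) and a separate causal path to pesticide application (harvest timing → hail damage → pesticide application), so it is a common cause of both.
No stated relationship gives seed density a causal route to pesticide application, so the correlation is explained by the shared upstream cause rather than a direct effect.

harvest timing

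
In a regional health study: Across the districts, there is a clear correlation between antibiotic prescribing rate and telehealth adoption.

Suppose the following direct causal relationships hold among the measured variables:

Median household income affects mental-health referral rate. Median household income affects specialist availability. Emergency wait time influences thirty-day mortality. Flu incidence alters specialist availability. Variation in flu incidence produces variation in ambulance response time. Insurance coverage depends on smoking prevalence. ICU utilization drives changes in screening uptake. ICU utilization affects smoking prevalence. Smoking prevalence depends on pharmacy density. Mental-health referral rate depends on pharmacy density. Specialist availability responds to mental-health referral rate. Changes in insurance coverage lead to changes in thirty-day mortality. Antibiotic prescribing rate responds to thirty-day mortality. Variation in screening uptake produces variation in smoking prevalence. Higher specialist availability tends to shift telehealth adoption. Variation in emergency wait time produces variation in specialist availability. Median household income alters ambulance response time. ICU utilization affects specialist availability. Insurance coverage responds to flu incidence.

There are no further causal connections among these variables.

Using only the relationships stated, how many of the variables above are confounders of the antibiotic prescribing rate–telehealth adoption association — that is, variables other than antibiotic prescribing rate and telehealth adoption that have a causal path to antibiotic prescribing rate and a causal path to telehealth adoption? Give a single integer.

The common causes are: ICU utilization (to antibiotic prescribing rate via ICU utilization → smoking prevalence → insurance coverage → thirty-day mortality → antibiotic prescribing rate; to telehealth adoption via ICU utilization → specialist availability → telehealth adoption); emergency wait time (to antibiotic prescribing rate via emergency wait time → thirty-day mortality → antibiotic prescribing rate; to telehealth adoption via emergency wait time → specialist availability → telehealth adoption); flu incidence (to antibiotic prescribing rate via flu incidence → insurance coverage → thirty-day mortality → antibiotic prescribing rate; to telehealth adoption via flu incidence → specialist availability → telehealth adoption); pharmacy density (to antibiotic prescribing rate via pharmacy density → smoking prevalence → insurance coverage → thirty-day mortality → antibiotic prescribing rate; to telehealth adoption via pharmacy density → mental-health referral rate → specialist availability → telehealth adoption).
Every other variable lacks a causal path to at least one of antibiotic prescribing rate and telehealth adoption.

4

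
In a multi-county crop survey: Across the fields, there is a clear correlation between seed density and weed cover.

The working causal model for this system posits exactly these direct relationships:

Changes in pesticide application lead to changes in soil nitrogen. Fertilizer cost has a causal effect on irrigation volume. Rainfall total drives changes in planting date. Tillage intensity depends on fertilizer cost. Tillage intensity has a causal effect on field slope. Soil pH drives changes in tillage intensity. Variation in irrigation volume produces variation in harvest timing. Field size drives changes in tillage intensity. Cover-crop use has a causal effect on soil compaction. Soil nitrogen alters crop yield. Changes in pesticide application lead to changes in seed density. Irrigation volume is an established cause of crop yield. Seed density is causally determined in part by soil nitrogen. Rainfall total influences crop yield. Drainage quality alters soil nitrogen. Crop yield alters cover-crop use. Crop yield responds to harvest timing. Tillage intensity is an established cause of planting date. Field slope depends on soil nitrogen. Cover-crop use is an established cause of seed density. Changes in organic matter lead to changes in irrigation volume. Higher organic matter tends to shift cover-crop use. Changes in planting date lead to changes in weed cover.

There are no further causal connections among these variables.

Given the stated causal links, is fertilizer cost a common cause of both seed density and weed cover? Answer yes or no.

yes

Fertilizer cost has a causal path to seed density (fertilizer cost → irrigation volume → crop yield → cover-crop use → seed density) and to weed cover (fertilizer cost → tillage intensity → planting date → weed cover), so it is a common cause of both — a confounder.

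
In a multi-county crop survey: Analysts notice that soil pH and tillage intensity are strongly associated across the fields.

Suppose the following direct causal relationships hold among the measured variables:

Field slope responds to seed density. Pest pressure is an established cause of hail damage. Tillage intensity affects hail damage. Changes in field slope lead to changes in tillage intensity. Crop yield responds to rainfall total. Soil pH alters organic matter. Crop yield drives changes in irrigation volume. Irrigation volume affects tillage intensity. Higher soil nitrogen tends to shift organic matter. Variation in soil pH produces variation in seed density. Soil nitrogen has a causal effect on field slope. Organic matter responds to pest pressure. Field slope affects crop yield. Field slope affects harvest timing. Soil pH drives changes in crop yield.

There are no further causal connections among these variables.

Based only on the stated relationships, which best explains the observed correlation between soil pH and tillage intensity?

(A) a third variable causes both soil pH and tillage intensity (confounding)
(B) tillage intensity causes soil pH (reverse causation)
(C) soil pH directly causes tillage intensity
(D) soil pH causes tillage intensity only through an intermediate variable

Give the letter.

D

Soil pH reaches tillage intensity through soil pH → crop yield → irrigation volume → tillage intensity — an indirect causal chain with no direct soil pH → tillage intensity link. No variable causes both soil pH and tillage intensity, so confounding is ruled out; the effect is mediated.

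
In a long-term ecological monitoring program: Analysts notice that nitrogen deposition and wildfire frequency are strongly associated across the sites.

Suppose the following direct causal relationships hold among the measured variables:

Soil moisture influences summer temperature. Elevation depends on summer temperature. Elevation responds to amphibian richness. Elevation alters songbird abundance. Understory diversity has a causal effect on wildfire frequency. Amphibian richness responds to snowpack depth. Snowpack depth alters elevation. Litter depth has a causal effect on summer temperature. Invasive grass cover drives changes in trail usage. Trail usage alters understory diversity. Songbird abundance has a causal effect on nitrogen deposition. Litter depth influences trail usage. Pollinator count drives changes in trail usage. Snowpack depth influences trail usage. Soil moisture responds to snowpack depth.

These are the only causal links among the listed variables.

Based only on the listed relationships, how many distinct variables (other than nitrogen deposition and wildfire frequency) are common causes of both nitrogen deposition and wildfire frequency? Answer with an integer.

The common causes are: litter depth (to nitrogen deposition via litter depth → summer temperature → elevation → songbird abundance → nitrogen deposition; to wildfire frequency via litter depth → trail usage → understory diversity → wildfire frequency); snowpack depth (to nitrogen deposition via snowpack depth → elevation → songbird abundance → nitrogen deposition; to wildfire frequency via snowpack depth → trail usage → understory diversity → wildfire frequency).
Every other variable lacks a causal path to at least one of nitrogen deposition and wildfire frequency.

2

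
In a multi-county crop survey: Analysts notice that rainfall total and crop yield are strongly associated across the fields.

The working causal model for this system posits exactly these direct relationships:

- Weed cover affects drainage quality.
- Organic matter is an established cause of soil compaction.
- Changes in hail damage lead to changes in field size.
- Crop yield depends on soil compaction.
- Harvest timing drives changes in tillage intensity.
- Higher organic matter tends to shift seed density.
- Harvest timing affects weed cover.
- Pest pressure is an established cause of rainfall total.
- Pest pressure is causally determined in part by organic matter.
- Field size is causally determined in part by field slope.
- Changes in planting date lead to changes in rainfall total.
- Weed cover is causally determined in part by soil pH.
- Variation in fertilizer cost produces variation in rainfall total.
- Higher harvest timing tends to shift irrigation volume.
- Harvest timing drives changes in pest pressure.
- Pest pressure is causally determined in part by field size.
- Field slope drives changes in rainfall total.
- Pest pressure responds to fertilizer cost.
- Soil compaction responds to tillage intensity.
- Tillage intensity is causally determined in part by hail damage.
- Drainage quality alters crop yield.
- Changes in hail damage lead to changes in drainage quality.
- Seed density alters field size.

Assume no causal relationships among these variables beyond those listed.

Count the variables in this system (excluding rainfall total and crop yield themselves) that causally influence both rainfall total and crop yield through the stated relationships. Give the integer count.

3

The common causes are: hail damage (to rainfall total via hail damage → field size → pest pressure → rainfall total; to crop yield via hail damage → drainage quality → crop yield); harvest timing (to rainfall total via harvest timing → pest pressure → rainfall total; to crop yield via harvest timing → weed cover → drainage quality → crop yield); organic matter (to rainfall total via organic matter → pest pressure → rainfall total; to crop yield via organic matter → soil compaction → crop yield).
Every other variable lacks a causal path to at least one of rainfall total and crop yield.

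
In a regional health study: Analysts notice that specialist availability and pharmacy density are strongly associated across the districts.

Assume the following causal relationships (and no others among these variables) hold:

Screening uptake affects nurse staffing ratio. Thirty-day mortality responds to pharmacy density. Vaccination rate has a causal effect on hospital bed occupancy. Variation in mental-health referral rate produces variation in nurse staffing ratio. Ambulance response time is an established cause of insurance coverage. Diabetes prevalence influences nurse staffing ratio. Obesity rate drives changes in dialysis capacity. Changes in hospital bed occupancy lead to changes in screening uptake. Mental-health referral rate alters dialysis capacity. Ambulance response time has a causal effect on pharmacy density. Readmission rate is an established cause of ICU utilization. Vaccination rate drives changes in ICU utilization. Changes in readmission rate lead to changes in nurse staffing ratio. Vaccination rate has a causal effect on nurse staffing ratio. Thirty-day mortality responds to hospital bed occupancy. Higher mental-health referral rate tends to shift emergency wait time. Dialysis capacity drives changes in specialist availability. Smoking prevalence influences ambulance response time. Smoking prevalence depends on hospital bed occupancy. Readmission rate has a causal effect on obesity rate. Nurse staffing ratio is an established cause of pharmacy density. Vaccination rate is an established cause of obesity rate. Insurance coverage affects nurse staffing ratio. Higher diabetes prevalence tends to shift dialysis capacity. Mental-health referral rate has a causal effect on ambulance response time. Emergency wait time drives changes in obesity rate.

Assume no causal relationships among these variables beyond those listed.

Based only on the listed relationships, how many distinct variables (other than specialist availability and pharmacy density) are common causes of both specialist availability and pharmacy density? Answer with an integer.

4

The common causes are: diabetes prevalence (to specialist availability via diabetes prevalence → dialysis capacity → specialist availability; to pharmacy density via diabetes prevalence → nurse staffing ratio → pharmacy density); mental-health referral rate (to specialist availability via mental-health referral rate → dialysis capacity → specialist availability; to pharmacy density via mental-health referral rate → nurse staffing ratio → pharmacy density); readmission rate (to specialist availability via readmission rate → obesity rate → dialysis capacity → specialist availability; to pharmacy density via readmission rate → nurse staffing ratio → pharmacy density); vaccination rate (to specialist availability via vaccination rate → obesity rate → dialysis capacity → specialist availability; to pharmacy density via vaccination rate → nurse staffing ratio → pharmacy density).
Every other variable lacks a causal path to at least one of specialist availability and pharmacy density.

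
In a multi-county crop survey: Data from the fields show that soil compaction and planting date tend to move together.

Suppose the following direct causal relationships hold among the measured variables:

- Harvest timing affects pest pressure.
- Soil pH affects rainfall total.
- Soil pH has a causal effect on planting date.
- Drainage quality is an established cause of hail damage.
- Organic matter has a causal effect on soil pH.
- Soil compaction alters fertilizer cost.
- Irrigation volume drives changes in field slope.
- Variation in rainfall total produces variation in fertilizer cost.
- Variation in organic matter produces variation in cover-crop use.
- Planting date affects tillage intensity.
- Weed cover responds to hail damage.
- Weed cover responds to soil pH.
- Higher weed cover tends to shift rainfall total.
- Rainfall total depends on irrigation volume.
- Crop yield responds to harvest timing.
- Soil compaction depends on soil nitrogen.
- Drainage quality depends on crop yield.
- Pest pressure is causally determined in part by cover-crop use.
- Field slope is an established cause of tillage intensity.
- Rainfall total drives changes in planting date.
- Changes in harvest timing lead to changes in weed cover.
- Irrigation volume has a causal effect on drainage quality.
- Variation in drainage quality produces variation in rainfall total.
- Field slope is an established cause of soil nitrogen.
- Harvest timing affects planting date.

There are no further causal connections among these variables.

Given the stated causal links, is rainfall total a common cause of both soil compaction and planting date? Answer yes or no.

Rainfall total has no stated causal path to soil compaction. A confounder must cause both variables, so rainfall total does not qualify.

no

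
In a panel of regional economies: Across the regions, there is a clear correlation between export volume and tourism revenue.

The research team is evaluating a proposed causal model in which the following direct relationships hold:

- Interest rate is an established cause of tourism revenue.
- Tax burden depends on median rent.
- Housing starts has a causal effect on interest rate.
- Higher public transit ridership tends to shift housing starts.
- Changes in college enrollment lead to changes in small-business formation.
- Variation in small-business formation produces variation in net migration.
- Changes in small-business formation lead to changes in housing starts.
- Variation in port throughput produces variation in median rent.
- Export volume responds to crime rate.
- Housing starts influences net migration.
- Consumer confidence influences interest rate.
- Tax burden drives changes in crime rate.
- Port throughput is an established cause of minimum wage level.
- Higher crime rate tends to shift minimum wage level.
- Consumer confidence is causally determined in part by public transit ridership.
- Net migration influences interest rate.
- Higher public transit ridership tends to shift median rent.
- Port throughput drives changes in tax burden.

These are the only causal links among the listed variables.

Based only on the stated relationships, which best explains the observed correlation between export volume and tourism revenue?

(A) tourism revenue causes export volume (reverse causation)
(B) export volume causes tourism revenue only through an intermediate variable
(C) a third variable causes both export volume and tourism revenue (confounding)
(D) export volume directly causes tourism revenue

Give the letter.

Public transit ridership causes export volume (public transit ridership → median rent → tax burden → crime rate → export volume) and tourism revenue (public transit ridership → housing starts → interest rate → tourism revenue) — a common cause creating the correlation.
There is no stated path from export volume to tourism revenue or from tourism revenue to export volume, so neither direct nor reverse causation applies.

C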